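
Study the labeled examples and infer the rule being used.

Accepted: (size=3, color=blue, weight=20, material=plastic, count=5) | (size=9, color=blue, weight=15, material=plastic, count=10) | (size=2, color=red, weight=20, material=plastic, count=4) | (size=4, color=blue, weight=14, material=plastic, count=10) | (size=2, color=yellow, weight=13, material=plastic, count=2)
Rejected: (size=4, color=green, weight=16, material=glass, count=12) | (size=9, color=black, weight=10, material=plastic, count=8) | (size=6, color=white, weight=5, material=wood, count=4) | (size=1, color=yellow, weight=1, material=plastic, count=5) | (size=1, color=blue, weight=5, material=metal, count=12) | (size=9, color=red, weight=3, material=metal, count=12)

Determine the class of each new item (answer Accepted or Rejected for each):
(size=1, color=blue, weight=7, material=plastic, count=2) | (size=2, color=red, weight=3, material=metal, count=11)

Rejected, Rejected

A rule that fits every label: material is plastic AND weight ≥ 13 — true of each 'Accepted' example, false of each 'Rejected' one.
(size=1, color=blue, weight=7, material=plastic, count=2) — material is plastic, weight = 7, hence Rejected. (size=2, color=red, weight=3, material=metal, count=11) — material is metal, weight = 3, hence Rejected.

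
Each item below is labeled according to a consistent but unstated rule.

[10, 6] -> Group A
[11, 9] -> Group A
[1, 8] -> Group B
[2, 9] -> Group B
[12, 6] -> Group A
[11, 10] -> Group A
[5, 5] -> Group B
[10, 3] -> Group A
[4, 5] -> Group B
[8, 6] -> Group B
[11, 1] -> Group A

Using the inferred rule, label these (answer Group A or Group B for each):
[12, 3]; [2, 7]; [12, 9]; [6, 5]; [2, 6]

The pattern is that an item is 'Group A' exactly when: first ≥ 9.

Group A, Group B, Group A, Group B, Group B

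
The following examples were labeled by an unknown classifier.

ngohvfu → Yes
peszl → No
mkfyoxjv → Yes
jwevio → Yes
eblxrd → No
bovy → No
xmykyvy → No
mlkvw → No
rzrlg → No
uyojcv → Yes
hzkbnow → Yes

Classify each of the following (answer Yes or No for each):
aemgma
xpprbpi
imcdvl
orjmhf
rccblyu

No, No, No, Yes, No

Every 'Yes' example satisfies: length ≥ 5 AND contains 'o'. None of the 'No' examples do.
aemgma → length 6, no 'o' → No. xpprbpi → length 7, no 'o' → No. imcdvl → length 6, no 'o' → No. orjmhf → length 6, has 'o' → Yes. rccblyu → length 7, no 'o' → No.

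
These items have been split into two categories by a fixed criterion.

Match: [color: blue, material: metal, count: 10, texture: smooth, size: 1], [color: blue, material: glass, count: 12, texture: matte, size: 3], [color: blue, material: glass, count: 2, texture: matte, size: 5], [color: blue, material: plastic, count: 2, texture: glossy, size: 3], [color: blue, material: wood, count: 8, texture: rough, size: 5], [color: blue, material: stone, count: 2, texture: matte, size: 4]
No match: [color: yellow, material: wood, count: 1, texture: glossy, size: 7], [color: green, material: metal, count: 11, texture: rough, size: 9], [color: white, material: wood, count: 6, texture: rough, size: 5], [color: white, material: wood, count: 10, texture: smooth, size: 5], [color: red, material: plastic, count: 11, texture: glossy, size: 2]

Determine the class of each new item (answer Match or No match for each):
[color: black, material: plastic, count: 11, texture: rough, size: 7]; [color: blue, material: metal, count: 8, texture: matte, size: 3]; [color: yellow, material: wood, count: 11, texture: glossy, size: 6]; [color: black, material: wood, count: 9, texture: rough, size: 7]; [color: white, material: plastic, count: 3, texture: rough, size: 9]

No match, Match, No match, No match, No match

The common property of the 'Match' items is: color is blue. No 'No match' item has it.
No match: [color: black, material: plastic, count: 11, texture: rough, size: 7], since color is black.
Match: [color: blue, material: metal, count: 8, texture: matte, size: 3], since color is blue.
No match: [color: yellow, material: wood, count: 11, texture: glossy, size: 6], since color is yellow.
No match: [color: black, material: wood, count: 9, texture: rough, size: 7], since color is black.
No match: [color: white, material: plastic, count: 3, texture: rough, size: 9], since color is white.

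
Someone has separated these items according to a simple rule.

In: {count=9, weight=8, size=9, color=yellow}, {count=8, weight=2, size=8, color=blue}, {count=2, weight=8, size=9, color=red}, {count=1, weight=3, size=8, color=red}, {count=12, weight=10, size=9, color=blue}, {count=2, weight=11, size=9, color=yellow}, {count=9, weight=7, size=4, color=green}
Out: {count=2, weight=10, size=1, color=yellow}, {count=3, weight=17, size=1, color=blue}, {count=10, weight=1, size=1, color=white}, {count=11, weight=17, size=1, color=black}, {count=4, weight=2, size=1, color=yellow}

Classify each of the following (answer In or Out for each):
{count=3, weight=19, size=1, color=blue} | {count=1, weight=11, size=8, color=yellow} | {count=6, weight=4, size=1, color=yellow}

The rule appears to be: size ≥ 4.
Out: {count=3, weight=19, size=1, color=blue}, since size = 1.
In: {count=1, weight=11, size=8, color=yellow}, since size = 8.
Out: {count=6, weight=4, size=1, color=yellow}, since size = 1.

Out, In, Out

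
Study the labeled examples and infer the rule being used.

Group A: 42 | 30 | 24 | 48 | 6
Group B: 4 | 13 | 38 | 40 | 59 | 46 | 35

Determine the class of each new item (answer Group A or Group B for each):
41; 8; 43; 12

Group B, Group B, Group B, Group A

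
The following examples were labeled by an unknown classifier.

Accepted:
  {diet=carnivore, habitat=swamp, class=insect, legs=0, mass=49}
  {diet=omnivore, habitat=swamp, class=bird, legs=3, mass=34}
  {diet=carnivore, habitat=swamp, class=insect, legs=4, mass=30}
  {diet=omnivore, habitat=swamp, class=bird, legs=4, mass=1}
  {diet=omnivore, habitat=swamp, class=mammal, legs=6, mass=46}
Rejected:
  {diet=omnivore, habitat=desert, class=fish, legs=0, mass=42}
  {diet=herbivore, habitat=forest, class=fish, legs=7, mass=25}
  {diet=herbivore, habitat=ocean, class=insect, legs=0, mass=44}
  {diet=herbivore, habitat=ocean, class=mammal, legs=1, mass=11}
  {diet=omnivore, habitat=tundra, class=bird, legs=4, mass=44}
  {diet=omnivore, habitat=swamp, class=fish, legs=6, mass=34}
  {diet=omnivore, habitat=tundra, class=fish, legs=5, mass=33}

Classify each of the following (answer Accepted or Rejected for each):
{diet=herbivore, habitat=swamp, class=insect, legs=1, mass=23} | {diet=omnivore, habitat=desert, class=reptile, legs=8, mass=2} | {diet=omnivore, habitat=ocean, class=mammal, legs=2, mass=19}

Accepted, Rejected, Rejected

Every 'Accepted' example satisfies: habitat is swamp AND class is not fish. None of the 'Rejected' examples do.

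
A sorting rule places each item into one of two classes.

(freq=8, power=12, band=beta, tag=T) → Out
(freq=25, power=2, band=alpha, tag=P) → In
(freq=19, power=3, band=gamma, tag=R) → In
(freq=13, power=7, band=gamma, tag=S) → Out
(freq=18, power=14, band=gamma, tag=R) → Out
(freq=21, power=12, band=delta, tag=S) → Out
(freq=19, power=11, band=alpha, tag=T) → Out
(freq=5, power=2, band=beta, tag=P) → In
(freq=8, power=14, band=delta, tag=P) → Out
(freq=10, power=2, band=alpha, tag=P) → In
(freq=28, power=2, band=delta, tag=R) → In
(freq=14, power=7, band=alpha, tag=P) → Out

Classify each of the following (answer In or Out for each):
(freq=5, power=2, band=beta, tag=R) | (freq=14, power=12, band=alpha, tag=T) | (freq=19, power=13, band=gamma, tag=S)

In, Out, Out

Rule: power ≤ 3. This holds for each 'In' example and fails for each 'Out' one.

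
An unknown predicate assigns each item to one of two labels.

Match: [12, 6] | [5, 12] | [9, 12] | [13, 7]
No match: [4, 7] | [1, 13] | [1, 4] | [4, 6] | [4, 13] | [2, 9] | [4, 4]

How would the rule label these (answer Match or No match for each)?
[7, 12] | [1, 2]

'Match' ⟺ first ≥ 5.
Match: [7, 12], since first 7.
No match: [1, 2], since first 1.

Match, No match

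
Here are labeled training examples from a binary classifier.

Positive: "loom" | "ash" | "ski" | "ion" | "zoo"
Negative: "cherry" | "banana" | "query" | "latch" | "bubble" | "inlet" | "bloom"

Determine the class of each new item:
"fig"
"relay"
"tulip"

The rule appears to be: length ≤ 4.

Positive, Negative, Negative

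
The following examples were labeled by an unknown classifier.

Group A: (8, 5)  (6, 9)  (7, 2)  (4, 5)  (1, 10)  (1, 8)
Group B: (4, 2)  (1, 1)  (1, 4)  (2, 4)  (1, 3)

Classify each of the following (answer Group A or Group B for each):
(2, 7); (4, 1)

Group A, Group B

The rule appears to be: sum ≥ 9.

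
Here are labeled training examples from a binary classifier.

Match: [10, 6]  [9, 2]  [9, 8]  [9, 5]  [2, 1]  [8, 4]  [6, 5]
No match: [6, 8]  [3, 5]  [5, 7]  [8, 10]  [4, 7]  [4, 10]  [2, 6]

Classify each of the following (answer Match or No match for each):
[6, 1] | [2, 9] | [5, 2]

Match, No match, Match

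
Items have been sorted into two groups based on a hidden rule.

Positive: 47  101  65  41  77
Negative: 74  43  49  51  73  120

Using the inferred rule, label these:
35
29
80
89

Positive, Positive, Negative, Positive

The simplest hypothesis consistent with all the labels is: ≡ 5 (mod 6).
Positive: 35, since 35 mod 6 = 5.
Positive: 29, since 29 mod 6 = 5.
Negative: 80, since 80 mod 6 = 2.
Positive: 89, since 89 mod 6 = 5.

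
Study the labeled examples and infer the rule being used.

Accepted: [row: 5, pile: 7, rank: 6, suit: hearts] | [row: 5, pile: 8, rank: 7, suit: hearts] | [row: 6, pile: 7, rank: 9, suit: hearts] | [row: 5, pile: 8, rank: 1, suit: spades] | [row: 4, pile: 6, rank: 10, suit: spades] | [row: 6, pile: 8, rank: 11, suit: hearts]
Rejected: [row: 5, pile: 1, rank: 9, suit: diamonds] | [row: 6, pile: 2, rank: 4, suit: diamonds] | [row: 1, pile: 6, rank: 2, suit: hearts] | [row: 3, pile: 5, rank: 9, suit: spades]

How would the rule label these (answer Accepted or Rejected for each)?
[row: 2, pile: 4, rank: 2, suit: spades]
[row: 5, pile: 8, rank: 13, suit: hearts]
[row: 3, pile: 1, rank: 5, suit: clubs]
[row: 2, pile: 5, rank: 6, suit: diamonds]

The distinguishing property — pile ≥ 5 AND row ≥ 4 — holds for all the 'Accepted' cases and none of the 'Rejected' cases.

Rejected, Accepted, Rejected, Rejected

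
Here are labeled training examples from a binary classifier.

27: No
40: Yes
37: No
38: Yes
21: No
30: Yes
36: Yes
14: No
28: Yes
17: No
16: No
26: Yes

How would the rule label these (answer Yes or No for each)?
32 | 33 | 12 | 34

Yes, No, No, Yes

One predicate separates the groups cleanly: even AND at least 17.
32: 32 is even, 32 ≥ 17 — passes, so Yes. 33: 33 is odd, 33 ≥ 17 — lacks this property, so No. 12: 12 is even, 12 < 17 — lacks this property, so No. 34: 34 is even, 34 ≥ 17 — passes, so Yes.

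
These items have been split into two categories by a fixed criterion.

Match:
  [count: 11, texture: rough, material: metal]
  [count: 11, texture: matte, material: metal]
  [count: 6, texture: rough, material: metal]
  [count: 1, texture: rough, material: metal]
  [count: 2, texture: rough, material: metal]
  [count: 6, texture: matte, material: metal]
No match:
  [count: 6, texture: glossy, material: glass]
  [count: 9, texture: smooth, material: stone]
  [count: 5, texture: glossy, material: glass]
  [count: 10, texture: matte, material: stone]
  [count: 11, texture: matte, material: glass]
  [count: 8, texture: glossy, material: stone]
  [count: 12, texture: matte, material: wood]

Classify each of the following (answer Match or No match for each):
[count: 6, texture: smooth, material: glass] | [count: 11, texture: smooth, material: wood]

No match, No match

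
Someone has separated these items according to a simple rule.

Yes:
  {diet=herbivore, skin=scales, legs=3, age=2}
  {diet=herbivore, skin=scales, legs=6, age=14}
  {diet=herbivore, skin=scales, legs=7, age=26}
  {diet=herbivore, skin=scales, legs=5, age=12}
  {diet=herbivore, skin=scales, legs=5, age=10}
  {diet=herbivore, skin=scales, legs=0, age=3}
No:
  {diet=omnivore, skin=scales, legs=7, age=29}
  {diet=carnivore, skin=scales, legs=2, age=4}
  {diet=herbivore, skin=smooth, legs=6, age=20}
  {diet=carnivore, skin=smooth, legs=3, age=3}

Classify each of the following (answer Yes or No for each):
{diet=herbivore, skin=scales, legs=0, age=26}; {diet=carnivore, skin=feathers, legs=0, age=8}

Yes, No

'Yes' ⟺ skin is scales AND diet is herbivore.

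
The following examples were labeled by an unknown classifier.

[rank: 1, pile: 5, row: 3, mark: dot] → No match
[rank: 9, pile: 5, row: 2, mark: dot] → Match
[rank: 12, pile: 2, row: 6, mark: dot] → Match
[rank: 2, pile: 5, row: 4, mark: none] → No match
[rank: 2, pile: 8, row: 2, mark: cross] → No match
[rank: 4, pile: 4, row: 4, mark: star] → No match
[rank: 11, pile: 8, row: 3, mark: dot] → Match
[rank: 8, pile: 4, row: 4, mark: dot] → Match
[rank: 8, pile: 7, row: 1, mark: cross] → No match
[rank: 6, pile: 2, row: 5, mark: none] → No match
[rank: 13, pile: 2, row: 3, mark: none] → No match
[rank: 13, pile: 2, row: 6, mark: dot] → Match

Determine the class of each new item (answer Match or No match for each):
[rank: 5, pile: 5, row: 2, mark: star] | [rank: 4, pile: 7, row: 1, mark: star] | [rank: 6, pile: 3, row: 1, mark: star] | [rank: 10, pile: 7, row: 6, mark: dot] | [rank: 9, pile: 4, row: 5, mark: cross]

Every 'Match' example satisfies: mark is dot AND rank ≥ 2. None of the 'No match' examples do.
[rank: 5, pile: 5, row: 2, mark: star]: mark is star, rank = 5 — lacks this property, so No match. [rank: 4, pile: 7, row: 1, mark: star]: mark is star, rank = 4 — lacks this property, so No match. [rank: 6, pile: 3, row: 1, mark: star]: mark is star, rank = 6 — lacks this property, so No match. [rank: 10, pile: 7, row: 6, mark: dot]: mark is dot, rank = 10 — qualifies, so Match. [rank: 9, pile: 4, row: 5, mark: cross]: mark is cross, rank = 9 — lacks this property, so No match.

No match, No match, No match, Match, No match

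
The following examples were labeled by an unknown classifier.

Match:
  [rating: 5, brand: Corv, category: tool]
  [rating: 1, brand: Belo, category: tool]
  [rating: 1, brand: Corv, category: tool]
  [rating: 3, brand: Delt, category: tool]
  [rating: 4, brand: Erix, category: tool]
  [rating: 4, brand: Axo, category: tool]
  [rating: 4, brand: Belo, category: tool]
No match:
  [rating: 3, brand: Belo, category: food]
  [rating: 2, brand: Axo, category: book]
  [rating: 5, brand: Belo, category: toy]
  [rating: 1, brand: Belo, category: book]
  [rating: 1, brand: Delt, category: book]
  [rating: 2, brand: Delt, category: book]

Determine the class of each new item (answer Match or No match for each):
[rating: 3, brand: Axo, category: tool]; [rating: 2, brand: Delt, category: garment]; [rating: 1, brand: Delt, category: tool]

Match, No match, Match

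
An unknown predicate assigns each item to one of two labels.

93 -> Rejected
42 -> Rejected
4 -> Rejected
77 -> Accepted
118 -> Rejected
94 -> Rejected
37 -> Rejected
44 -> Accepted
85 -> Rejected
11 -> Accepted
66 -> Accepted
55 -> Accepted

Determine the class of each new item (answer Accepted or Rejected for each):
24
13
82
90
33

Rejected, Rejected, Rejected, Rejected, Accepted

All 'Accepted' examples share one property — multiple of 11 — and every 'Rejected' example lacks it.
24: Rejected (24 = 11·2 + 2). 13: Rejected (13 = 11·1 + 2). 82: Rejected (82 = 11·7 + 5). 90: Rejected (90 = 11·8 + 2). 33: Accepted (33 = 11·3).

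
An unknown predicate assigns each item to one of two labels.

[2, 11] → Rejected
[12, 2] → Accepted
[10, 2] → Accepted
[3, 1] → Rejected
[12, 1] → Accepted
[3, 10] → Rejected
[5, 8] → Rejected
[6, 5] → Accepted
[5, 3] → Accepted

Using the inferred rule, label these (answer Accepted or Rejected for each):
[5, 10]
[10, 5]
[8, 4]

Rejected, Accepted, Accepted

The simplest hypothesis consistent with all the labels is: first > second AND sum ≥ 8.
[5, 10]: 5 < 10, 5+10 = 15, lacks this property → Rejected.
[10, 5]: 10 > 5, 10+5 = 15, meets the rule → Accepted.
[8, 4]: 8 > 4, 8+4 = 12, meets the rule → Accepted.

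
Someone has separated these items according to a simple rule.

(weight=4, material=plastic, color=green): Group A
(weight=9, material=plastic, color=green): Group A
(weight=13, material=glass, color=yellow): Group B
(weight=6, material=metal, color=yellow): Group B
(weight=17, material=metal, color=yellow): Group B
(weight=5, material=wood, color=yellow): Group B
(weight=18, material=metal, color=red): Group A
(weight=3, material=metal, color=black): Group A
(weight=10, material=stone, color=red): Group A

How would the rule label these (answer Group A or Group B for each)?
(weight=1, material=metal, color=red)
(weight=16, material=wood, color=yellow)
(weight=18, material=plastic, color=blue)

Group A, Group B, Group A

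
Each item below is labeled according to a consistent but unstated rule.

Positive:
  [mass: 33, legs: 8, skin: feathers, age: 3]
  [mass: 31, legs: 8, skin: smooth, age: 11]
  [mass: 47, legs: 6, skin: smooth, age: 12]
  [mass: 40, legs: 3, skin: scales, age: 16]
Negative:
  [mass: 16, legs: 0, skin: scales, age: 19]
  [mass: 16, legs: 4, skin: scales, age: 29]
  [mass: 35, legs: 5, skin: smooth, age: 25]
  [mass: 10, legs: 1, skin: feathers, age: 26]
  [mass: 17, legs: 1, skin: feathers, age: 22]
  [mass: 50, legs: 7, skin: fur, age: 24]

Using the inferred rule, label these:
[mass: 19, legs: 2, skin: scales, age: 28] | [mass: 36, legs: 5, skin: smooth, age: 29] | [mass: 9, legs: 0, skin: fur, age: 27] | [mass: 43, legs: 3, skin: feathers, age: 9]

One predicate separates the groups cleanly: age ≤ 16.
[mass: 19, legs: 2, skin: scales, age: 28]: age = 28 — fails this test, so Negative. [mass: 36, legs: 5, skin: smooth, age: 29]: age = 29 — fails this test, so Negative. [mass: 9, legs: 0, skin: fur, age: 27]: age = 27 — fails this test, so Negative. [mass: 43, legs: 3, skin: feathers, age: 9]: age = 9 — matches, so Positive.

Negative, Negative, Negative, Positive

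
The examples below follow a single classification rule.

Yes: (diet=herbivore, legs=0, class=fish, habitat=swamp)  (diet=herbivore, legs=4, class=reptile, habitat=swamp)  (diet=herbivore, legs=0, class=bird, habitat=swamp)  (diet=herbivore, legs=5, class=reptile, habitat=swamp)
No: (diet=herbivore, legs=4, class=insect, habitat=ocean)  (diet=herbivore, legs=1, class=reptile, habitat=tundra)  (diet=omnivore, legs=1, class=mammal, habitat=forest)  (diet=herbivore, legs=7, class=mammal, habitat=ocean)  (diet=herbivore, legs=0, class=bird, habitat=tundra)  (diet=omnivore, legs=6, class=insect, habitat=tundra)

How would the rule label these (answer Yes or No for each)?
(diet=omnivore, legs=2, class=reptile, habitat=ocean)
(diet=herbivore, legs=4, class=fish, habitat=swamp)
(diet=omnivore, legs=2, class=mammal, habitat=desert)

No, Yes, No

Rule: habitat is swamp. This holds for each 'Yes' example and fails for each 'No' one.
(diet=omnivore, legs=2, class=reptile, habitat=ocean) → habitat is ocean → No. (diet=herbivore, legs=4, class=fish, habitat=swamp) → habitat is swamp → Yes. (diet=omnivore, legs=2, class=mammal, habitat=desert) → habitat is desert → No.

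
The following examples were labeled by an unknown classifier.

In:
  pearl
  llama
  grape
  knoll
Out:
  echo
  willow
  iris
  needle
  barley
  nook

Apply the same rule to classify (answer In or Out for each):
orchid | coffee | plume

The pattern is that an item is 'In' exactly when: odd length.
orchid → length 6 → Out. coffee → length 6 → Out. plume → length 5 → In.

Out, Out, In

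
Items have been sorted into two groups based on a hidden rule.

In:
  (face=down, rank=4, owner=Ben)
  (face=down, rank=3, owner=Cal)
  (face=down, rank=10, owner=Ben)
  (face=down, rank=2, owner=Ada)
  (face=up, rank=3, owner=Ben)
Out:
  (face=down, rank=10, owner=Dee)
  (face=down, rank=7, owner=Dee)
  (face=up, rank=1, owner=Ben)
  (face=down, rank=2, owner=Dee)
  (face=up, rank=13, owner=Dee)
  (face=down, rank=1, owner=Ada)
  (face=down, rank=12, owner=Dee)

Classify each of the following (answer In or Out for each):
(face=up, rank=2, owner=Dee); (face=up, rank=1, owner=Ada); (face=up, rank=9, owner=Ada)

A rule that fits every label: owner is not Dee AND rank ≥ 2 — true of each 'In' example, false of each 'Out' one.
(face=up, rank=2, owner=Dee): owner is Dee, rank = 2 — fails this test, so Out.
(face=up, rank=1, owner=Ada): owner is Ada, rank = 1 — fails this test, so Out.
(face=up, rank=9, owner=Ada): owner is Ada, rank = 9 — passes, so In.

Out, Out, In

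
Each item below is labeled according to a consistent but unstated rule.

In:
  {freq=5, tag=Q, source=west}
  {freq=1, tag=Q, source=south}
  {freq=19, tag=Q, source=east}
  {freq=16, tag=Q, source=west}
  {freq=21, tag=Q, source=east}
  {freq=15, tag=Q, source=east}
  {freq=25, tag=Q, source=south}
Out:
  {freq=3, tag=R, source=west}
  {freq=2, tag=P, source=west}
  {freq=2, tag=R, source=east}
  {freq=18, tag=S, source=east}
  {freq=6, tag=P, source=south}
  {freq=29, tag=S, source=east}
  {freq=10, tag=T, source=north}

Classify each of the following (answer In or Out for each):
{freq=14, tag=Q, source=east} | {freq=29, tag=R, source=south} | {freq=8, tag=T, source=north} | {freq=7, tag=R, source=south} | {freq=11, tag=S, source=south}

In, Out, Out, Out, Out

One predicate separates the groups cleanly: tag is Q.
{freq=14, tag=Q, source=east}: tag is Q — passes, so In.
{freq=29, tag=R, source=south}: tag is R — does not fit, so Out.
{freq=8, tag=T, source=north}: tag is T — does not fit, so Out.
{freq=7, tag=R, source=south}: tag is R — does not fit, so Out.
{freq=11, tag=S, source=south}: tag is S — does not fit, so Out.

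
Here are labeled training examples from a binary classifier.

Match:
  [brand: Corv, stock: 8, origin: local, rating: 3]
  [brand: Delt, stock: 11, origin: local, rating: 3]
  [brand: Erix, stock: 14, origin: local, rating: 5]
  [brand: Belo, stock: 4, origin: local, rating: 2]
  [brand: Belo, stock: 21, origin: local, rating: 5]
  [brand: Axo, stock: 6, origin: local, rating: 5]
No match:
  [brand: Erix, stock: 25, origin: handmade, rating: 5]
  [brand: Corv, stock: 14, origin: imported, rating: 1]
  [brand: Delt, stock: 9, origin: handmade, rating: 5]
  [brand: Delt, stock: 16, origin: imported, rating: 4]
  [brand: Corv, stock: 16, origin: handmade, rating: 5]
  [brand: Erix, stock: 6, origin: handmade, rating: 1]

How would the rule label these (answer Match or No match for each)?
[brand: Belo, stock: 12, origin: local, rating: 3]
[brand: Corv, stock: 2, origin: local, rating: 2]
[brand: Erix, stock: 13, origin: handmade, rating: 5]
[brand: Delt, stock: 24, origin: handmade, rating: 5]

A rule that fits every label: origin is local — true of each 'Match' example, false of each 'No match' one.

Match, Match, No match, No match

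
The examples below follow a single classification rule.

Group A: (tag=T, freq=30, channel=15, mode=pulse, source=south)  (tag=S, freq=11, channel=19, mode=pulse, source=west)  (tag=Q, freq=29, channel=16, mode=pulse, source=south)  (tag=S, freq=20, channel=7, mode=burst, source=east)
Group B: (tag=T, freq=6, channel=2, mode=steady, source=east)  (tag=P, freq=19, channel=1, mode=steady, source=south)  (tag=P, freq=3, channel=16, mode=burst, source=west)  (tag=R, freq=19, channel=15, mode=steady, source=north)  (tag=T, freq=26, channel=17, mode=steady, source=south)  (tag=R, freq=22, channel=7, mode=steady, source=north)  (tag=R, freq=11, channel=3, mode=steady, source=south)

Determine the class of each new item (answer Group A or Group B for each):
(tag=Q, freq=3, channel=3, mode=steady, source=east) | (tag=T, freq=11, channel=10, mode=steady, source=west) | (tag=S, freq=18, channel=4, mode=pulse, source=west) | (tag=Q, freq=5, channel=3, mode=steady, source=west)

Group B, Group B, Group A, Group B

Every 'Group A' example satisfies: tag is S OR mode is pulse. None of the 'Group B' examples do.
Group B: (tag=Q, freq=3, channel=3, mode=steady, source=east), since tag is Q, mode is steady. Group B: (tag=T, freq=11, channel=10, mode=steady, source=west), since tag is T, mode is steady. Group A: (tag=S, freq=18, channel=4, mode=pulse, source=west), since tag is S, mode is pulse. Group B: (tag=Q, freq=5, channel=3, mode=steady, source=west), since tag is Q, mode is steady.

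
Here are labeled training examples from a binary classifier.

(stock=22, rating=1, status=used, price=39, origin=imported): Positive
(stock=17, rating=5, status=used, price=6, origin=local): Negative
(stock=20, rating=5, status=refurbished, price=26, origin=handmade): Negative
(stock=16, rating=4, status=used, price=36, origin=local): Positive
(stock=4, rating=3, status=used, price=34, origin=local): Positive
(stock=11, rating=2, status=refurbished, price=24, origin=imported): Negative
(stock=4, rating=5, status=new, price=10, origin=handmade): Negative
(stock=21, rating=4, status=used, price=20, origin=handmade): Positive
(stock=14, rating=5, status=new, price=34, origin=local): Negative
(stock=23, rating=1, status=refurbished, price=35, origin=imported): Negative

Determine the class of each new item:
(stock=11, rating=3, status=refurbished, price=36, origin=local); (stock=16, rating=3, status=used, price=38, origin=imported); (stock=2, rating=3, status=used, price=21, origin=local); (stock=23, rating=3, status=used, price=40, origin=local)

The distinguishing property — status is used AND price ≥ 10 — holds for all the 'Positive' cases and none of the 'Negative' cases.
(stock=11, rating=3, status=refurbished, price=36, origin=local) — status is refurbished, price = 36, hence Negative.
(stock=16, rating=3, status=used, price=38, origin=imported) — status is used, price = 38, hence Positive.
(stock=2, rating=3, status=used, price=21, origin=local) — status is used, price = 21, hence Positive.
(stock=23, rating=3, status=used, price=40, origin=local) — status is used, price = 40, hence Positive.

Negative, Positive, Positive, Positive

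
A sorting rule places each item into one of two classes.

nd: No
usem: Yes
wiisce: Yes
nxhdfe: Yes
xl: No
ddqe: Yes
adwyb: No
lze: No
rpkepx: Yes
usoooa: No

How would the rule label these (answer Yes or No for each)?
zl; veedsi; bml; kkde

No, Yes, No, Yes

The rule appears to be: even length AND contains 'e'.
zl — length 2, no 'e', hence No. veedsi — length 6, has 'e', hence Yes. bml — length 3, no 'e', hence No. kkde — length 4, has 'e', hence Yes.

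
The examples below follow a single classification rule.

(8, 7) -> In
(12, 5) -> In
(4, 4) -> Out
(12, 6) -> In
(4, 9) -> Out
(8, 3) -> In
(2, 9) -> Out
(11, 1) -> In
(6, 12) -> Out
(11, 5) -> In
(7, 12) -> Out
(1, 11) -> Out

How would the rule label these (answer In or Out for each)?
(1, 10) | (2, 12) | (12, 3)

Out, Out, In

A rule that fits every label: first > second — true of each 'In' example, false of each 'Out' one.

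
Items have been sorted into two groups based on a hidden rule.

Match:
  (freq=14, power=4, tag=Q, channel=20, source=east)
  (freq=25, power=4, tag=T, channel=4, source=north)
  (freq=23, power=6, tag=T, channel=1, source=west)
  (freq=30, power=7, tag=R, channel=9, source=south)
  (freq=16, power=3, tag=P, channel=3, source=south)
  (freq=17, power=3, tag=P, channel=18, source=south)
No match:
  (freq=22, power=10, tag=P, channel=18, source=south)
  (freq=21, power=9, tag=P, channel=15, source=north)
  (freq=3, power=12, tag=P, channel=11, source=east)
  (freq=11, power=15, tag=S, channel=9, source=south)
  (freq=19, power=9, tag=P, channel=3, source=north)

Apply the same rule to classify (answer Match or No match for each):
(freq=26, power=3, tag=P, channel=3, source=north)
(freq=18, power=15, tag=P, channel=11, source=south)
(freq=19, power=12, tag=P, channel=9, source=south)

Match, No match, No match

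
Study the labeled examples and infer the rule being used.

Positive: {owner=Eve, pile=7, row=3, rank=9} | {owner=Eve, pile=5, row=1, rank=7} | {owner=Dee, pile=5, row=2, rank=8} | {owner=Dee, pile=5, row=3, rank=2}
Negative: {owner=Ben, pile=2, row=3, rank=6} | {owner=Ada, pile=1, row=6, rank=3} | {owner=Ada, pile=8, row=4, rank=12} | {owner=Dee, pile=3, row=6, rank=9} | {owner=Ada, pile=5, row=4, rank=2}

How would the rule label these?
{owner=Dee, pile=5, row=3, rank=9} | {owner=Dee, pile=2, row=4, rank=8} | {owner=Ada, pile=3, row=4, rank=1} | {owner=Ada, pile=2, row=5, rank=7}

The pattern is that an item is 'Positive' exactly when: pile ≥ 3 AND row ≤ 3.
{owner=Dee, pile=5, row=3, rank=9} — pile = 5, row = 3, hence Positive.
{owner=Dee, pile=2, row=4, rank=8} — pile = 2, row = 4, hence Negative.
{owner=Ada, pile=3, row=4, rank=1} — pile = 3, row = 4, hence Negative.
{owner=Ada, pile=2, row=5, rank=7} — pile = 2, row = 5, hence Negative.

Positive, Negative, Negative, Negative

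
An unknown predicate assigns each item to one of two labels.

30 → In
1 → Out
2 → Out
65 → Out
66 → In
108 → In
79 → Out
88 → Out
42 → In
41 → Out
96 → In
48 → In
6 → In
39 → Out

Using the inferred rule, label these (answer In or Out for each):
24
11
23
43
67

One predicate separates the groups cleanly: multiple of 6.
24: 24 = 6·4 — meets the rule, so In. 11: 11 = 6·1 + 5 — fails the rule, so Out. 23: 23 = 6·3 + 5 — fails the rule, so Out. 43: 43 = 6·7 + 1 — fails the rule, so Out. 67: 67 = 6·11 + 1 — fails the rule, so Out.

In, Out, Out, Out, Out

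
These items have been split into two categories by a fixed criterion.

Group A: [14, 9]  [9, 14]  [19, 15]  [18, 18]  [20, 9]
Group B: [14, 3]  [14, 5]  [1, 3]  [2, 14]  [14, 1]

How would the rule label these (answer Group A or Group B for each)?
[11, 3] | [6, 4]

All 'Group A' examples share one property — sum ≥ 23 — and every 'Group B' example lacks it.
[11, 3]: 11+3 = 14, fails this test → Group B.
[6, 4]: 6+4 = 10, fails this test → Group B.

Group B, Group B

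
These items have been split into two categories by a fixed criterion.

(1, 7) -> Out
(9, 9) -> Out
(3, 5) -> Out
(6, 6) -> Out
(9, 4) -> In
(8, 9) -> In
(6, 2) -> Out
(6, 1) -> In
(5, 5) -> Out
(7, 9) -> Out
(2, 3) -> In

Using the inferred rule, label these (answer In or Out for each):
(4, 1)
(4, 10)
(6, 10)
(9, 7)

The distinguishing property — sum is odd — holds for all the 'In' cases and none of the 'Out' cases.
(4, 1): 4+1 = 5, matches → In.
(4, 10): 4+10 = 14, doesn't match → Out.
(6, 10): 6+10 = 16, doesn't match → Out.
(9, 7): 9+7 = 16, doesn't match → Out.

In, Out, Out, Out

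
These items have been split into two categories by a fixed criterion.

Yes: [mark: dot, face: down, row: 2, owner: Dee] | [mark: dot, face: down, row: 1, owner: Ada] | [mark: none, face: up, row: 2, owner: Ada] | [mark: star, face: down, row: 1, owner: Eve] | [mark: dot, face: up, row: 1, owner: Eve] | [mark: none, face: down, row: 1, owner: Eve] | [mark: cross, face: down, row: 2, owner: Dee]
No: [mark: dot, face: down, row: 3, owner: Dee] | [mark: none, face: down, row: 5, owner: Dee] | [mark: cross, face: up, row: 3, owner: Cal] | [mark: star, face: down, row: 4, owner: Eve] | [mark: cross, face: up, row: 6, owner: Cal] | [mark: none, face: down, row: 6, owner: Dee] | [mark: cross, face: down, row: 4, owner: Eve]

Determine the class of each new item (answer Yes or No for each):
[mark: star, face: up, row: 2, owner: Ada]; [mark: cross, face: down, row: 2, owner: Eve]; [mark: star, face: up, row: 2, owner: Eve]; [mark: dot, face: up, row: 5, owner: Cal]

All 'Yes' examples share one property — row ≤ 2 — and every 'No' example lacks it.
[mark: star, face: up, row: 2, owner: Ada] — row = 2, hence Yes.
[mark: cross, face: down, row: 2, owner: Eve] — row = 2, hence Yes.
[mark: star, face: up, row: 2, owner: Eve] — row = 2, hence Yes.
[mark: dot, face: up, row: 5, owner: Cal] — row = 5, hence No.

Yes, Yes, Yes, No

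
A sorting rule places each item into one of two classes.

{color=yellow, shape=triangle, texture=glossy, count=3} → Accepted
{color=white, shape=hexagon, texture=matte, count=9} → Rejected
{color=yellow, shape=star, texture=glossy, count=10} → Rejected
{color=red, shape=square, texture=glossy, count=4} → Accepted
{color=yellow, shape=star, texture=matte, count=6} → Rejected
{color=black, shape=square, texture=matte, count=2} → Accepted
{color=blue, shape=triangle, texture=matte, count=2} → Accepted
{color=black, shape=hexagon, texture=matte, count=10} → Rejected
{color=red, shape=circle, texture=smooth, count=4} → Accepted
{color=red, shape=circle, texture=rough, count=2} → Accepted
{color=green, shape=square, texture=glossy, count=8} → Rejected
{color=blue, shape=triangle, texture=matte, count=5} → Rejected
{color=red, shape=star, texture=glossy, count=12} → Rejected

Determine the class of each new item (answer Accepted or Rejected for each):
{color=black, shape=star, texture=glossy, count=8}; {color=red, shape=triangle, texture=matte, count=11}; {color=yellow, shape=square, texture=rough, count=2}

Rejected, Rejected, Accepted

The classifier is using: count ≤ 4.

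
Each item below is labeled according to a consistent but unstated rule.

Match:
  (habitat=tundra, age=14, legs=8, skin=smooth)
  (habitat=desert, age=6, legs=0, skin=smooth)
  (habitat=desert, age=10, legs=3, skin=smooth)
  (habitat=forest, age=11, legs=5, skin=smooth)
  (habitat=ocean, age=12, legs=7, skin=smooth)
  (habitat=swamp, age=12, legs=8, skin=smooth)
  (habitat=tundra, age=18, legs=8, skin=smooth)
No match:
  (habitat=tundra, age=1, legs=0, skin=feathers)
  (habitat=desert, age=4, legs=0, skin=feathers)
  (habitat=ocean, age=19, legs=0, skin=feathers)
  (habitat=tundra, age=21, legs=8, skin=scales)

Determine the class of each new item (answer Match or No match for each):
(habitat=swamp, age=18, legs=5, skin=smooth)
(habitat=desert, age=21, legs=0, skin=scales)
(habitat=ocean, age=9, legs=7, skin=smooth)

One predicate separates the groups cleanly: skin is smooth.

Match, No match, Match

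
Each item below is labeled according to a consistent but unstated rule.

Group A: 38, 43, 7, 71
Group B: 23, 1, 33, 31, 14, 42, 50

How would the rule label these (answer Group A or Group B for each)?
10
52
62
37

'Group A' ⟺ digit sum ≥ 7.
10: Group B (digit sum 1+0 = 1). 52: Group A (digit sum 5+2 = 7). 62: Group A (digit sum 6+2 = 8). 37: Group A (digit sum 3+7 = 10).

Group B, Group A, Group A, Group A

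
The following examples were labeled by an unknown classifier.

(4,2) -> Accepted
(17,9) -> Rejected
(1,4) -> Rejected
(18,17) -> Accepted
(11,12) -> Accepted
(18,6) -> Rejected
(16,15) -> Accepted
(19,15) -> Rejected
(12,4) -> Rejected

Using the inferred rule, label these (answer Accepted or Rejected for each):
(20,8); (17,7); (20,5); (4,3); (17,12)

Rejected, Rejected, Rejected, Accepted, Rejected

The pattern is that an item is 'Accepted' exactly when: |first − second| ≤ 2.
(20,8): Rejected (|20−8| = 12).
(17,7): Rejected (|17−7| = 10).
(20,5): Rejected (|20−5| = 15).
(4,3): Accepted (|4−3| = 1).
(17,12): Rejected (|17−12| = 5).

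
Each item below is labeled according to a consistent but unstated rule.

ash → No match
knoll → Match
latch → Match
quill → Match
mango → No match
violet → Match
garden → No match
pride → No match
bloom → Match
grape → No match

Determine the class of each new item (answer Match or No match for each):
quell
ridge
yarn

Checking candidate rules against both groups, what survives is: contains 'l'.
quell: has 'l', satisfies this → Match. ridge: no 'l', fails the rule → No match. yarn: no 'l', fails the rule → No match.

Match, No match, No match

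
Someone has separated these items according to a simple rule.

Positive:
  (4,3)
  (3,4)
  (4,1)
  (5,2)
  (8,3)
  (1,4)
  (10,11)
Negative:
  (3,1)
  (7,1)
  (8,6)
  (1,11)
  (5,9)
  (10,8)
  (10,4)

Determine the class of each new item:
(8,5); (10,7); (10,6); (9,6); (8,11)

The simplest hypothesis consistent with all the labels is: sum is odd.
(8,5): Positive (8+5 = 13). (10,7): Positive (10+7 = 17). (10,6): Negative (10+6 = 16). (9,6): Positive (9+6 = 15). (8,11): Positive (8+11 = 19).

Positive, Positive, Negative, Positive, Positive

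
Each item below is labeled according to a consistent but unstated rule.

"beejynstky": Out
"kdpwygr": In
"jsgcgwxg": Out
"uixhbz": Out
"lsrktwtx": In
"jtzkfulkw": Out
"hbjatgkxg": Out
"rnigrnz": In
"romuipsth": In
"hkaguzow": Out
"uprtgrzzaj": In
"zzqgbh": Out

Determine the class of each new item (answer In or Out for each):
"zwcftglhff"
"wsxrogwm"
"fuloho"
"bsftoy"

Out, In, Out, Out

Looking at the examples, the only property every 'In' case has and every 'Out' case lacks is: contains 'r'.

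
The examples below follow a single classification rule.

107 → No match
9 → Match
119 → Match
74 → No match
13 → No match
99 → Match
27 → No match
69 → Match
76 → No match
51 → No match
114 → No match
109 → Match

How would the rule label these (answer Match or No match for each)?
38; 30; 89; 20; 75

No match, No match, Match, No match, No match

Comparing the two groups points to one rule — ends in digit 9.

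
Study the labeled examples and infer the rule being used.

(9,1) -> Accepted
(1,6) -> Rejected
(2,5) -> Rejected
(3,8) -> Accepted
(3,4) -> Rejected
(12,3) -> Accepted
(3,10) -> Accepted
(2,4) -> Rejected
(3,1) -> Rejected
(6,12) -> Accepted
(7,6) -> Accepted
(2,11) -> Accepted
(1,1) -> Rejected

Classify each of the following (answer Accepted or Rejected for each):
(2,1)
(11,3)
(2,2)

The pattern is that an item is 'Accepted' exactly when: sum ≥ 10.
(2,1): 2+1 = 3, does not pass → Rejected. (11,3): 11+3 = 14, matches → Accepted. (2,2): 2+2 = 4, does not pass → Rejected.

Rejected, Accepted, Rejected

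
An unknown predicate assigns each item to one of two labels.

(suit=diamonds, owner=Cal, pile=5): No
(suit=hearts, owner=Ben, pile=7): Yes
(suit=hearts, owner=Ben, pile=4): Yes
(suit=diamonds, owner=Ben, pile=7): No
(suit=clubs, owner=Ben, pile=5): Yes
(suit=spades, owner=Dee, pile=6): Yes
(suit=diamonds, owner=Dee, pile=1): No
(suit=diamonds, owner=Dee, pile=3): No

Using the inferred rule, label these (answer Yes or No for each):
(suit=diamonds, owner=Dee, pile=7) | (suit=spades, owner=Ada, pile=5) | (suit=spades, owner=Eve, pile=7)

No, Yes, Yes

Every 'Yes' example satisfies: suit is not diamonds. None of the 'No' examples do.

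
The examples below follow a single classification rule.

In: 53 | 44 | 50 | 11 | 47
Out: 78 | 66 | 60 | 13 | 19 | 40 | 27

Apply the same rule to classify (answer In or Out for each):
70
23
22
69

Out, In, Out, Out

All 'In' examples share one property — ≡ 2 (mod 3) — and every 'Out' example lacks it.
Out: 70, since 70 mod 3 = 1.
In: 23, since 23 mod 3 = 2.
Out: 22, since 22 mod 3 = 1.
Out: 69, since 69 mod 3 = 0.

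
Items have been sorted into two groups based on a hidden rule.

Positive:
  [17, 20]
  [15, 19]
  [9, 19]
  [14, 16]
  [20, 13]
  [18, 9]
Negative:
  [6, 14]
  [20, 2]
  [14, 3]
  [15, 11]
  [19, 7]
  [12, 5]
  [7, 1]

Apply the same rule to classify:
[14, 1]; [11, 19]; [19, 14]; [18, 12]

Negative, Positive, Positive, Positive

Every 'Positive' example satisfies: sum ≥ 27. None of the 'Negative' examples do.
[14, 1]: Negative (14+1 = 15). [11, 19]: Positive (11+19 = 30). [19, 14]: Positive (19+14 = 33). [18, 12]: Positive (18+12 = 30).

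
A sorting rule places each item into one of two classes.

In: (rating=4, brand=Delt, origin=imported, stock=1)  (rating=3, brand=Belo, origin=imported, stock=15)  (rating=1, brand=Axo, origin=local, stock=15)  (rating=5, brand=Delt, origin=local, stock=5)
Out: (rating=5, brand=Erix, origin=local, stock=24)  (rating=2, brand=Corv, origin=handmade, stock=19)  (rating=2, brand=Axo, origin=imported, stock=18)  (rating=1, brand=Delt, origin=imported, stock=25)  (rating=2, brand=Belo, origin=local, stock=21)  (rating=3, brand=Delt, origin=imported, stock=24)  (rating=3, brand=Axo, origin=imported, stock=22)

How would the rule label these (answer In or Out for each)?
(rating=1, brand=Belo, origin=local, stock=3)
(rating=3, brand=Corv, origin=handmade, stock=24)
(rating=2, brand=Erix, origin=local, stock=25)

In, Out, Out

The common property of the 'In' items is: stock ≤ 15. No 'Out' item has it.
(rating=1, brand=Belo, origin=local, stock=3) → stock = 3 → In.
(rating=3, brand=Corv, origin=handmade, stock=24) → stock = 24 → Out.
(rating=2, brand=Erix, origin=local, stock=25) → stock = 25 → Out.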